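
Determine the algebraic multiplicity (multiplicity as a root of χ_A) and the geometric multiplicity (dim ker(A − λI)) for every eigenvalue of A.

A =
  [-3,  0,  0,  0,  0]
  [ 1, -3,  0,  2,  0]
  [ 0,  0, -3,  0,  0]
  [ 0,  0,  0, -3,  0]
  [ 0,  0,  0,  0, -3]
λ = -3: alg = 5, geom = 4

Step 1 — factor the characteristic polynomial to read off the algebraic multiplicities:
  χ_A(x) = (x + 3)^5

Step 2 — compute geometric multiplicities via the rank-nullity identity g(λ) = n − rank(A − λI):
  rank(A − (-3)·I) = 1, so dim ker(A − (-3)·I) = n − 1 = 4

Summary:
  λ = -3: algebraic multiplicity = 5, geometric multiplicity = 4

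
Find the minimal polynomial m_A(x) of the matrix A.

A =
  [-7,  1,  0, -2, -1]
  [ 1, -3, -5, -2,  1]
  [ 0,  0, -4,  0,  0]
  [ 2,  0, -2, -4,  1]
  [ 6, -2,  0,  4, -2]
x^3 + 12*x^2 + 48*x + 64

The characteristic polynomial is χ_A(x) = (x + 4)^5, so the eigenvalues are known. The minimal polynomial is
  m_A(x) = Π_λ (x − λ)^{k_λ}
where k_λ is the size of the *largest* Jordan block for λ (equivalently, the smallest k with (A − λI)^k v = 0 for every generalised eigenvector v of λ).

  λ = -4: largest Jordan block has size 3, contributing (x + 4)^3

So m_A(x) = (x + 4)^3 = x^3 + 12*x^2 + 48*x + 64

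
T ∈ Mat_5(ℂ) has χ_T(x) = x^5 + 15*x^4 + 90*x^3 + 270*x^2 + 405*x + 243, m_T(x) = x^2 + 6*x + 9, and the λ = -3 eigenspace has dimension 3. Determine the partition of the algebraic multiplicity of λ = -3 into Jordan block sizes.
Block sizes for λ = -3: [2, 2, 1]

Step 1 — from the characteristic polynomial, algebraic multiplicity of λ = -3 is 5. From dim ker(T − (-3)·I) = 3, there are exactly 3 Jordan blocks for λ = -3.
Step 2 — from the minimal polynomial, the factor (x + 3)^2 tells us the largest block for λ = -3 has size 2.
Step 3 — with total size 5, 3 blocks, and largest block 2, the block sizes (in nonincreasing order) are [2, 2, 1].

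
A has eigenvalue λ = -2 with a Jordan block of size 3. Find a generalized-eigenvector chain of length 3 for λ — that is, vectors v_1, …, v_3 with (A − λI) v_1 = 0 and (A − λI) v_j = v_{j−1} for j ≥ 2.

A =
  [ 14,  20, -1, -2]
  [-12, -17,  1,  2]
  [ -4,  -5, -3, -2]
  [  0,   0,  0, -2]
A Jordan chain for λ = -2 of length 3:
v_1 = (20, -16, 0, 0)ᵀ
v_2 = (16, -12, -4, 0)ᵀ
v_3 = (1, 0, 0, 0)ᵀ

Let N = A − (-2)·I. We want v_3 with N^3 v_3 = 0 but N^2 v_3 ≠ 0; then v_{j-1} := N · v_j for j = 3, …, 2.

Pick v_3 = (1, 0, 0, 0)ᵀ.
Then v_2 = N · v_3 = (16, -12, -4, 0)ᵀ.
Then v_1 = N · v_2 = (20, -16, 0, 0)ᵀ.

Sanity check: (A − (-2)·I) v_1 = (0, 0, 0, 0)ᵀ = 0. ✓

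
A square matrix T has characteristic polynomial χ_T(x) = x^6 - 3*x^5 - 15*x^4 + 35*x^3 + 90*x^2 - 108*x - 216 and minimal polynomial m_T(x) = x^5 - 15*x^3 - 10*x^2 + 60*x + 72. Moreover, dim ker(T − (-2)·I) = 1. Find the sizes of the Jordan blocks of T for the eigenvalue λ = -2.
Block sizes for λ = -2: [3]

Step 1 — from the characteristic polynomial, algebraic multiplicity of λ = -2 is 3. From dim ker(T − (-2)·I) = 1, there are exactly 1 Jordan blocks for λ = -2.
Step 2 — from the minimal polynomial, the factor (x + 2)^3 tells us the largest block for λ = -2 has size 3.
Step 3 — with total size 3, 1 blocks, and largest block 3, the block sizes (in nonincreasing order) are [3].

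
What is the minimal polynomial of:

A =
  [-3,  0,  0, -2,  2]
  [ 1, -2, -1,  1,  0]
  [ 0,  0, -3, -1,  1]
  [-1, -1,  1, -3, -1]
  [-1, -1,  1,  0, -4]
x^2 + 6*x + 9

The characteristic polynomial is χ_A(x) = (x + 3)^5, so the eigenvalues are known. The minimal polynomial is
  m_A(x) = Π_λ (x − λ)^{k_λ}
where k_λ is the size of the *largest* Jordan block for λ (equivalently, the smallest k with (A − λI)^k v = 0 for every generalised eigenvector v of λ).

  λ = -3: largest Jordan block has size 2, contributing (x + 3)^2

So m_A(x) = (x + 3)^2 = x^2 + 6*x + 9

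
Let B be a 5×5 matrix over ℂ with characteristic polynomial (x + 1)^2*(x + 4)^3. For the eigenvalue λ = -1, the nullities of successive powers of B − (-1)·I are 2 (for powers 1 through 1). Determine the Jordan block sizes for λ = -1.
Block sizes for λ = -1: [1, 1]

From the dimensions of kernels of powers, the number of Jordan blocks of size at least j is d_j − d_{j−1} where d_j = dim ker(N^j) (with d_0 = 0). Computing the differences gives [2].
The number of blocks of size exactly k is (#blocks of size ≥ k) − (#blocks of size ≥ k + 1), so the partition is: 2 block(s) of size 1.
In nonincreasing order the block sizes are [1, 1].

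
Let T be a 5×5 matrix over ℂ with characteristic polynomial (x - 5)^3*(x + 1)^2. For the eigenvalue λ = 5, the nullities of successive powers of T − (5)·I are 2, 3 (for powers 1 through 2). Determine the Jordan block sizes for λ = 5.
Block sizes for λ = 5: [2, 1]

From the dimensions of kernels of powers, the number of Jordan blocks of size at least j is d_j − d_{j−1} where d_j = dim ker(N^j) (with d_0 = 0). Computing the differences gives [2, 1].
The number of blocks of size exactly k is (#blocks of size ≥ k) − (#blocks of size ≥ k + 1), so the partition is: 1 block(s) of size 1, 1 block(s) of size 2.
In nonincreasing order the block sizes are [2, 1].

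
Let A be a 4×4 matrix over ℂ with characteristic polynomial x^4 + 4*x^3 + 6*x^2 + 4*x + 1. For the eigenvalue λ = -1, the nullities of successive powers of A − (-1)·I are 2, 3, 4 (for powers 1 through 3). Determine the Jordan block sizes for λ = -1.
Block sizes for λ = -1: [3, 1]

From the dimensions of kernels of powers, the number of Jordan blocks of size at least j is d_j − d_{j−1} where d_j = dim ker(N^j) (with d_0 = 0). Computing the differences gives [2, 1, 1].
The number of blocks of size exactly k is (#blocks of size ≥ k) − (#blocks of size ≥ k + 1), so the partition is: 1 block(s) of size 1, 1 block(s) of size 3.
In nonincreasing order the block sizes are [3, 1].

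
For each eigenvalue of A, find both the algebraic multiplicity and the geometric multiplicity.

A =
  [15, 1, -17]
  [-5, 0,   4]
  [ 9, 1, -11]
λ = -1: alg = 2, geom = 1; λ = 6: alg = 1, geom = 1

Step 1 — factor the characteristic polynomial to read off the algebraic multiplicities:
  χ_A(x) = (x - 6)*(x + 1)^2

Step 2 — compute geometric multiplicities via the rank-nullity identity g(λ) = n − rank(A − λI):
  rank(A − (-1)·I) = 2, so dim ker(A − (-1)·I) = n − 2 = 1
  rank(A − (6)·I) = 2, so dim ker(A − (6)·I) = n − 2 = 1

Summary:
  λ = -1: algebraic multiplicity = 2, geometric multiplicity = 1
  λ = 6: algebraic multiplicity = 1, geometric multiplicity = 1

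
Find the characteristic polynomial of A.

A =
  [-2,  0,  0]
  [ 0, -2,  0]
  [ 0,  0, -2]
x^3 + 6*x^2 + 12*x + 8

Expanding det(x·I − A) (e.g. by cofactor expansion or by noting that A is similar to its Jordan form J, which has the same characteristic polynomial as A) gives
  χ_A(x) = x^3 + 6*x^2 + 12*x + 8
which factors as (x + 2)^3. The eigenvalues (with algebraic multiplicities) are λ = -2 with multiplicity 3.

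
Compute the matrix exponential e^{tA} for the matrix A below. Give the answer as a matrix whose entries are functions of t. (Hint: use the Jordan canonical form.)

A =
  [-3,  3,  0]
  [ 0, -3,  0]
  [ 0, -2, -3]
e^{tA} =
  [exp(-3*t), 3*t*exp(-3*t), 0]
  [0, exp(-3*t), 0]
  [0, -2*t*exp(-3*t), exp(-3*t)]

Strategy: write A = P · J · P⁻¹ where J is a Jordan canonical form, so e^{tA} = P · e^{tJ} · P⁻¹, and e^{tJ} can be computed block-by-block.

A has Jordan form
J =
  [-3,  1,  0]
  [ 0, -3,  0]
  [ 0,  0, -3]
(up to reordering of blocks).

Per-block formulas:
  For a 2×2 Jordan block J_2(-3): exp(t · J_2(-3)) = e^(-3t)·(I + t·N), where N is the 2×2 nilpotent shift.
  For a 1×1 block at λ = -3: exp(t · [-3]) = [e^(-3t)].

After assembling e^{tJ} and conjugating by P, we get:

e^{tA} =
  [exp(-3*t), 3*t*exp(-3*t), 0]
  [0, exp(-3*t), 0]
  [0, -2*t*exp(-3*t), exp(-3*t)]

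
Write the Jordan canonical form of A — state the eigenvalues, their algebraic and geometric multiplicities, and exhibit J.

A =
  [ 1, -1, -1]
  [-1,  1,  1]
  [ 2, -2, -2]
J_2(0) ⊕ J_1(0)

The characteristic polynomial is
  det(x·I − A) = x^3

Eigenvalues and multiplicities (the geometric multiplicity of λ is n − rank(A − λI), which equals the number of Jordan blocks for λ):
  λ = 0: algebraic multiplicity = 3, geometric multiplicity = 2

Determining the block sizes for each eigenvalue:
  λ = 0: 2 blocks summing to 3 forces exactly one block of size 2 and the rest size 1 → block sizes [2, 1]

Assembling the blocks gives a Jordan form
J =
  [0, 1, 0]
  [0, 0, 0]
  [0, 0, 0]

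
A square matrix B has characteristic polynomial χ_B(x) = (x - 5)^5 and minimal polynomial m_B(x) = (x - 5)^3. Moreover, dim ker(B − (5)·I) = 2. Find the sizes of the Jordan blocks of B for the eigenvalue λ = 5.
Block sizes for λ = 5: [3, 2]

Step 1 — from the characteristic polynomial, algebraic multiplicity of λ = 5 is 5. From dim ker(B − (5)·I) = 2, there are exactly 2 Jordan blocks for λ = 5.
Step 2 — from the minimal polynomial, the factor (x − 5)^3 tells us the largest block for λ = 5 has size 3.
Step 3 — with total size 5, 2 blocks, and largest block 3, the block sizes (in nonincreasing order) are [3, 2].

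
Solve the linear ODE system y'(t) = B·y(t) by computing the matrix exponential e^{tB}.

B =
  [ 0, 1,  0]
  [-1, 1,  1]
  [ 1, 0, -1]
e^{tB} =
  [1 - t^2/2, t^2/2 + t, t^2/2]
  [-t, t + 1, t]
  [-t^2/2 + t, t^2/2, t^2/2 - t + 1]

Strategy: write B = P · J · P⁻¹ where J is a Jordan canonical form, so e^{tB} = P · e^{tJ} · P⁻¹, and e^{tJ} can be computed block-by-block.

B has Jordan form
J =
  [0, 1, 0]
  [0, 0, 1]
  [0, 0, 0]
(up to reordering of blocks).

Per-block formulas:
  For a 3×3 Jordan block J_3(0): exp(t · J_3(0)) = e^(0t)·(I + t·N + (t^2/2)·N^2), where N is the 3×3 nilpotent shift.

After assembling e^{tJ} and conjugating by P, we get:

e^{tB} =
  [1 - t^2/2, t^2/2 + t, t^2/2]
  [-t, t + 1, t]
  [-t^2/2 + t, t^2/2, t^2/2 - t + 1]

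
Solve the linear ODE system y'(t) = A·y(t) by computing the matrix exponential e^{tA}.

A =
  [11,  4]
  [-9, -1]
e^{tA} =
  [6*t*exp(5*t) + exp(5*t), 4*t*exp(5*t)]
  [-9*t*exp(5*t), -6*t*exp(5*t) + exp(5*t)]

Strategy: write A = P · J · P⁻¹ where J is a Jordan canonical form, so e^{tA} = P · e^{tJ} · P⁻¹, and e^{tJ} can be computed block-by-block.

A has Jordan form
J =
  [5, 1]
  [0, 5]
(up to reordering of blocks).

Per-block formulas:
  For a 2×2 Jordan block J_2(5): exp(t · J_2(5)) = e^(5t)·(I + t·N), where N is the 2×2 nilpotent shift.

After assembling e^{tJ} and conjugating by P, we get:

e^{tA} =
  [6*t*exp(5*t) + exp(5*t), 4*t*exp(5*t)]
  [-9*t*exp(5*t), -6*t*exp(5*t) + exp(5*t)]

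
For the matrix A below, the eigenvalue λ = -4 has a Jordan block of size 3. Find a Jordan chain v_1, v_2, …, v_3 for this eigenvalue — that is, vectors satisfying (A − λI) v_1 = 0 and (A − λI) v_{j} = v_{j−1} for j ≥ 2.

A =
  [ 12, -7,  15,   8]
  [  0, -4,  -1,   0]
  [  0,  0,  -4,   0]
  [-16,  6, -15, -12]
A Jordan chain for λ = -4 of length 3:
v_1 = (1, 0, 0, -2)ᵀ
v_2 = (1, 1, 0, -1)ᵀ
v_3 = (1, 0, -1, 0)ᵀ

Let N = A − (-4)·I. We want v_3 with N^3 v_3 = 0 but N^2 v_3 ≠ 0; then v_{j-1} := N · v_j for j = 3, …, 2.

Pick v_3 = (1, 0, -1, 0)ᵀ.
Then v_2 = N · v_3 = (1, 1, 0, -1)ᵀ.
Then v_1 = N · v_2 = (1, 0, 0, -2)ᵀ.

Sanity check: (A − (-4)·I) v_1 = (0, 0, 0, 0)ᵀ = 0. ✓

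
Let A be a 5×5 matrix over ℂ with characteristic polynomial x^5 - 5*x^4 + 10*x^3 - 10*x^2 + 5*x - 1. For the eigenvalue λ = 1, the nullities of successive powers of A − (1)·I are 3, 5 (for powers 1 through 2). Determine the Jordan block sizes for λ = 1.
Block sizes for λ = 1: [2, 2, 1]

From the dimensions of kernels of powers, the number of Jordan blocks of size at least j is d_j − d_{j−1} where d_j = dim ker(N^j) (with d_0 = 0). Computing the differences gives [3, 2].
The number of blocks of size exactly k is (#blocks of size ≥ k) − (#blocks of size ≥ k + 1), so the partition is: 1 block(s) of size 1, 2 block(s) of size 2.
In nonincreasing order the block sizes are [2, 2, 1].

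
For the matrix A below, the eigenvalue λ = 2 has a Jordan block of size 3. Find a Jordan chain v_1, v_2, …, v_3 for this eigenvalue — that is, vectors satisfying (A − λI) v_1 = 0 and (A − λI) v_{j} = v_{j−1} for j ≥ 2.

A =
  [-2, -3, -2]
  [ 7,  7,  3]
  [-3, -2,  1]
A Jordan chain for λ = 2 of length 3:
v_1 = (1, -2, 1)ᵀ
v_2 = (-4, 7, -3)ᵀ
v_3 = (1, 0, 0)ᵀ

Let N = A − (2)·I. We want v_3 with N^3 v_3 = 0 but N^2 v_3 ≠ 0; then v_{j-1} := N · v_j for j = 3, …, 2.

Pick v_3 = (1, 0, 0)ᵀ.
Then v_2 = N · v_3 = (-4, 7, -3)ᵀ.
Then v_1 = N · v_2 = (1, -2, 1)ᵀ.

Sanity check: (A − (2)·I) v_1 = (0, 0, 0)ᵀ = 0. ✓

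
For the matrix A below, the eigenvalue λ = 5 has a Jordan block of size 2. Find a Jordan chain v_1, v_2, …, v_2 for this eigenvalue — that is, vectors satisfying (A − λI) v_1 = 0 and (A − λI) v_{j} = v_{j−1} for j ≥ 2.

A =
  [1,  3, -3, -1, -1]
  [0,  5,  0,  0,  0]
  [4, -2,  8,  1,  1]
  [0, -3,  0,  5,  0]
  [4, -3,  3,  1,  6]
A Jordan chain for λ = 5 of length 2:
v_1 = (-4, 0, 4, 0, 4)ᵀ
v_2 = (1, 0, 0, 0, 0)ᵀ

Let N = A − (5)·I. We want v_2 with N^2 v_2 = 0 but N^1 v_2 ≠ 0; then v_{j-1} := N · v_j for j = 2, …, 2.

Pick v_2 = (1, 0, 0, 0, 0)ᵀ.
Then v_1 = N · v_2 = (-4, 0, 4, 0, 4)ᵀ.

Sanity check: (A − (5)·I) v_1 = (0, 0, 0, 0, 0)ᵀ = 0. ✓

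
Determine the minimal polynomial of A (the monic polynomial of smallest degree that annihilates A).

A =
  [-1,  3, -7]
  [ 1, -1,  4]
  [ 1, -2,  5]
x^3 - 3*x^2 + 3*x - 1

The characteristic polynomial is χ_A(x) = (x - 1)^3, so the eigenvalues are known. The minimal polynomial is
  m_A(x) = Π_λ (x − λ)^{k_λ}
where k_λ is the size of the *largest* Jordan block for λ (equivalently, the smallest k with (A − λI)^k v = 0 for every generalised eigenvector v of λ).

  λ = 1: largest Jordan block has size 3, contributing (x − 1)^3

So m_A(x) = (x - 1)^3 = x^3 - 3*x^2 + 3*x - 1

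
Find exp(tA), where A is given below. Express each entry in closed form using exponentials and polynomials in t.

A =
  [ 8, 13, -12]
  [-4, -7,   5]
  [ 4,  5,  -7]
e^{tA} =
  [10*t*exp(-2*t) + exp(-2*t), 5*t^2*exp(-2*t)/2 + 13*t*exp(-2*t), 5*t^2*exp(-2*t)/2 - 12*t*exp(-2*t)]
  [-4*t*exp(-2*t), -t^2*exp(-2*t) - 5*t*exp(-2*t) + exp(-2*t), -t^2*exp(-2*t) + 5*t*exp(-2*t)]
  [4*t*exp(-2*t), t^2*exp(-2*t) + 5*t*exp(-2*t), t^2*exp(-2*t) - 5*t*exp(-2*t) + exp(-2*t)]

Strategy: write A = P · J · P⁻¹ where J is a Jordan canonical form, so e^{tA} = P · e^{tJ} · P⁻¹, and e^{tJ} can be computed block-by-block.

A has Jordan form
J =
  [-2,  1,  0]
  [ 0, -2,  1]
  [ 0,  0, -2]
(up to reordering of blocks).

Per-block formulas:
  For a 3×3 Jordan block J_3(-2): exp(t · J_3(-2)) = e^(-2t)·(I + t·N + (t^2/2)·N^2), where N is the 3×3 nilpotent shift.

After assembling e^{tJ} and conjugating by P, we get:

e^{tA} =
  [10*t*exp(-2*t) + exp(-2*t), 5*t^2*exp(-2*t)/2 + 13*t*exp(-2*t), 5*t^2*exp(-2*t)/2 - 12*t*exp(-2*t)]
  [-4*t*exp(-2*t), -t^2*exp(-2*t) - 5*t*exp(-2*t) + exp(-2*t), -t^2*exp(-2*t) + 5*t*exp(-2*t)]
  [4*t*exp(-2*t), t^2*exp(-2*t) + 5*t*exp(-2*t), t^2*exp(-2*t) - 5*t*exp(-2*t) + exp(-2*t)]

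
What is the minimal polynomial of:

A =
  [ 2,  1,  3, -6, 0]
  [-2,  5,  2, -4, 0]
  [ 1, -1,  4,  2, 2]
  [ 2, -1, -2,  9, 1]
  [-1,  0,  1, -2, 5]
x^3 - 15*x^2 + 75*x - 125

The characteristic polynomial is χ_A(x) = (x - 5)^5, so the eigenvalues are known. The minimal polynomial is
  m_A(x) = Π_λ (x − λ)^{k_λ}
where k_λ is the size of the *largest* Jordan block for λ (equivalently, the smallest k with (A − λI)^k v = 0 for every generalised eigenvector v of λ).

  λ = 5: largest Jordan block has size 3, contributing (x − 5)^3

So m_A(x) = (x - 5)^3 = x^3 - 15*x^2 + 75*x - 125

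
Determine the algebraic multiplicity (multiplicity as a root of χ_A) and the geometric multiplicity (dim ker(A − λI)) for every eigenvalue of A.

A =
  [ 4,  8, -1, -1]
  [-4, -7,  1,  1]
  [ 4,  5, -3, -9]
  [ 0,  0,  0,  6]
λ = -2: alg = 3, geom = 1; λ = 6: alg = 1, geom = 1

Step 1 — factor the characteristic polynomial to read off the algebraic multiplicities:
  χ_A(x) = (x - 6)*(x + 2)^3

Step 2 — compute geometric multiplicities via the rank-nullity identity g(λ) = n − rank(A − λI):
  rank(A − (-2)·I) = 3, so dim ker(A − (-2)·I) = n − 3 = 1
  rank(A − (6)·I) = 3, so dim ker(A − (6)·I) = n − 3 = 1

Summary:
  λ = -2: algebraic multiplicity = 3, geometric multiplicity = 1
  λ = 6: algebraic multiplicity = 1, geometric multiplicity = 1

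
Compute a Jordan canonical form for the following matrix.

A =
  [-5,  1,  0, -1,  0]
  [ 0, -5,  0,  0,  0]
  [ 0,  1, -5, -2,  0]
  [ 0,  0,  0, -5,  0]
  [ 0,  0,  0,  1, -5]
J_2(-5) ⊕ J_2(-5) ⊕ J_1(-5)

The characteristic polynomial is
  det(x·I − A) = x^5 + 25*x^4 + 250*x^3 + 1250*x^2 + 3125*x + 3125 = (x + 5)^5

Eigenvalues and multiplicities (the geometric multiplicity of λ is n − rank(A − λI), which equals the number of Jordan blocks for λ):
  λ = -5: algebraic multiplicity = 5, geometric multiplicity = 3

Determining the block sizes for each eigenvalue:
  λ = -5: with am = 5 and gm = 3, the partition is not yet determined (e.g. several partitions of 5 into 3 parts exist). Let N = A − (-5)·I. Computing rank(N^1) = 2, rank(N^2) = 0; the number of blocks of size ≥ j is rank(N^{j−1}) − rank(N^j), giving [3, 2]. So we have 2 block(s) of size 2, 1 block(s) of size 1 → block sizes [2, 2, 1]

Assembling the blocks gives a Jordan form
J =
  [-5,  1,  0,  0,  0]
  [ 0, -5,  0,  0,  0]
  [ 0,  0, -5,  1,  0]
  [ 0,  0,  0, -5,  0]
  [ 0,  0,  0,  0, -5]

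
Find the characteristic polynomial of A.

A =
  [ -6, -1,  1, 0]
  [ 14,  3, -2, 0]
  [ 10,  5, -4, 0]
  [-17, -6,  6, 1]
x^4 + 6*x^3 + x^2 - 24*x + 16

Expanding det(x·I − A) (e.g. by cofactor expansion or by noting that A is similar to its Jordan form J, which has the same characteristic polynomial as A) gives
  χ_A(x) = x^4 + 6*x^3 + x^2 - 24*x + 16
which factors as (x - 1)^2*(x + 4)^2. The eigenvalues (with algebraic multiplicities) are λ = -4 with multiplicity 2, λ = 1 with multiplicity 2.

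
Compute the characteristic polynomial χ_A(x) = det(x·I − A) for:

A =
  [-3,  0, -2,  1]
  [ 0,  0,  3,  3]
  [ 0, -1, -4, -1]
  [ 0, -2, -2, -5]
x^4 + 12*x^3 + 54*x^2 + 108*x + 81

Expanding det(x·I − A) (e.g. by cofactor expansion or by noting that A is similar to its Jordan form J, which has the same characteristic polynomial as A) gives
  χ_A(x) = x^4 + 12*x^3 + 54*x^2 + 108*x + 81
which factors as (x + 3)^4. The eigenvalues (with algebraic multiplicities) are λ = -3 with multiplicity 4.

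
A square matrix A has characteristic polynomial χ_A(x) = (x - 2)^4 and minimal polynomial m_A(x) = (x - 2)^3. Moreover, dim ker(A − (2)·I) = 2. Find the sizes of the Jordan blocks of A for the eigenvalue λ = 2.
Block sizes for λ = 2: [3, 1]

Step 1 — from the characteristic polynomial, algebraic multiplicity of λ = 2 is 4. From dim ker(A − (2)·I) = 2, there are exactly 2 Jordan blocks for λ = 2.
Step 2 — from the minimal polynomial, the factor (x − 2)^3 tells us the largest block for λ = 2 has size 3.
Step 3 — with total size 4, 2 blocks, and largest block 3, the block sizes (in nonincreasing order) are [3, 1].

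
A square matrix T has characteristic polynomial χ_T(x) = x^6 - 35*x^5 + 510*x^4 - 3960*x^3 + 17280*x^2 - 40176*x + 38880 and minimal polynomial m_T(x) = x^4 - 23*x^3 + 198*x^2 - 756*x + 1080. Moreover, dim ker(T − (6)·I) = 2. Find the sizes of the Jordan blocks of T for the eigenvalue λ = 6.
Block sizes for λ = 6: [3, 2]

Step 1 — from the characteristic polynomial, algebraic multiplicity of λ = 6 is 5. From dim ker(T − (6)·I) = 2, there are exactly 2 Jordan blocks for λ = 6.
Step 2 — from the minimal polynomial, the factor (x − 6)^3 tells us the largest block for λ = 6 has size 3.
Step 3 — with total size 5, 2 blocks, and largest block 3, the block sizes (in nonincreasing order) are [3, 2].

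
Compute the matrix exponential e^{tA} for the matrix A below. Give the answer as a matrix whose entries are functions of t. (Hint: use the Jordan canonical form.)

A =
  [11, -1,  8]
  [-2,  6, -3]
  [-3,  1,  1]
e^{tA} =
  [3*t^2*exp(6*t)/2 + 5*t*exp(6*t) + exp(6*t), 3*t^2*exp(6*t)/2 - t*exp(6*t), 3*t^2*exp(6*t)/2 + 8*t*exp(6*t)]
  [-t^2*exp(6*t)/2 - 2*t*exp(6*t), -t^2*exp(6*t)/2 + exp(6*t), -t^2*exp(6*t)/2 - 3*t*exp(6*t)]
  [-t^2*exp(6*t) - 3*t*exp(6*t), -t^2*exp(6*t) + t*exp(6*t), -t^2*exp(6*t) - 5*t*exp(6*t) + exp(6*t)]

Strategy: write A = P · J · P⁻¹ where J is a Jordan canonical form, so e^{tA} = P · e^{tJ} · P⁻¹, and e^{tJ} can be computed block-by-block.

A has Jordan form
J =
  [6, 1, 0]
  [0, 6, 1]
  [0, 0, 6]
(up to reordering of blocks).

Per-block formulas:
  For a 3×3 Jordan block J_3(6): exp(t · J_3(6)) = e^(6t)·(I + t·N + (t^2/2)·N^2), where N is the 3×3 nilpotent shift.

After assembling e^{tJ} and conjugating by P, we get:

e^{tA} =
  [3*t^2*exp(6*t)/2 + 5*t*exp(6*t) + exp(6*t), 3*t^2*exp(6*t)/2 - t*exp(6*t), 3*t^2*exp(6*t)/2 + 8*t*exp(6*t)]
  [-t^2*exp(6*t)/2 - 2*t*exp(6*t), -t^2*exp(6*t)/2 + exp(6*t), -t^2*exp(6*t)/2 - 3*t*exp(6*t)]
  [-t^2*exp(6*t) - 3*t*exp(6*t), -t^2*exp(6*t) + t*exp(6*t), -t^2*exp(6*t) - 5*t*exp(6*t) + exp(6*t)]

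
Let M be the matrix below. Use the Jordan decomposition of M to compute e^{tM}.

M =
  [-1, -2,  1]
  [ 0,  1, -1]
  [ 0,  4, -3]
e^{tM} =
  [exp(-t), -2*t*exp(-t), t*exp(-t)]
  [0, 2*t*exp(-t) + exp(-t), -t*exp(-t)]
  [0, 4*t*exp(-t), -2*t*exp(-t) + exp(-t)]

Strategy: write M = P · J · P⁻¹ where J is a Jordan canonical form, so e^{tM} = P · e^{tJ} · P⁻¹, and e^{tJ} can be computed block-by-block.

M has Jordan form
J =
  [-1,  1,  0]
  [ 0, -1,  0]
  [ 0,  0, -1]
(up to reordering of blocks).

Per-block formulas:
  For a 2×2 Jordan block J_2(-1): exp(t · J_2(-1)) = e^(-1t)·(I + t·N), where N is the 2×2 nilpotent shift.
  For a 1×1 block at λ = -1: exp(t · [-1]) = [e^(-1t)].

After assembling e^{tJ} and conjugating by P, we get:

e^{tM} =
  [exp(-t), -2*t*exp(-t), t*exp(-t)]
  [0, 2*t*exp(-t) + exp(-t), -t*exp(-t)]
  [0, 4*t*exp(-t), -2*t*exp(-t) + exp(-t)]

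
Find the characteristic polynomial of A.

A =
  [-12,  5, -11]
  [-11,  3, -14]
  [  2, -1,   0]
x^3 + 9*x^2 + 27*x + 27

Expanding det(x·I − A) (e.g. by cofactor expansion or by noting that A is similar to its Jordan form J, which has the same characteristic polynomial as A) gives
  χ_A(x) = x^3 + 9*x^2 + 27*x + 27
which factors as (x + 3)^3. The eigenvalues (with algebraic multiplicities) are λ = -3 with multiplicity 3.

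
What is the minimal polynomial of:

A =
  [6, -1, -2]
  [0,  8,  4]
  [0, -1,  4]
x^2 - 12*x + 36

The characteristic polynomial is χ_A(x) = (x - 6)^3, so the eigenvalues are known. The minimal polynomial is
  m_A(x) = Π_λ (x − λ)^{k_λ}
where k_λ is the size of the *largest* Jordan block for λ (equivalently, the smallest k with (A − λI)^k v = 0 for every generalised eigenvector v of λ).

  λ = 6: largest Jordan block has size 2, contributing (x − 6)^2

So m_A(x) = (x - 6)^2 = x^2 - 12*x + 36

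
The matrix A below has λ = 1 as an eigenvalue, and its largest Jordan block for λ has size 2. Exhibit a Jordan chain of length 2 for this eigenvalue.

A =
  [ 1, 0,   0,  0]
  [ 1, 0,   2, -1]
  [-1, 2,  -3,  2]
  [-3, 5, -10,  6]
A Jordan chain for λ = 1 of length 2:
v_1 = (0, 1, -1, -3)ᵀ
v_2 = (1, 0, 0, 0)ᵀ

Let N = A − (1)·I. We want v_2 with N^2 v_2 = 0 but N^1 v_2 ≠ 0; then v_{j-1} := N · v_j for j = 2, …, 2.

Pick v_2 = (1, 0, 0, 0)ᵀ.
Then v_1 = N · v_2 = (0, 1, -1, -3)ᵀ.

Sanity check: (A − (1)·I) v_1 = (0, 0, 0, 0)ᵀ = 0. ✓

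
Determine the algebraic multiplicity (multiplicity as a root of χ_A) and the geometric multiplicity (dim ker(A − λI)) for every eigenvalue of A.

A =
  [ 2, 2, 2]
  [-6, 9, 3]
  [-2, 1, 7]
λ = 6: alg = 3, geom = 2

Step 1 — factor the characteristic polynomial to read off the algebraic multiplicities:
  χ_A(x) = (x - 6)^3

Step 2 — compute geometric multiplicities via the rank-nullity identity g(λ) = n − rank(A − λI):
  rank(A − (6)·I) = 1, so dim ker(A − (6)·I) = n − 1 = 2

Summary:
  λ = 6: algebraic multiplicity = 3, geometric multiplicity = 2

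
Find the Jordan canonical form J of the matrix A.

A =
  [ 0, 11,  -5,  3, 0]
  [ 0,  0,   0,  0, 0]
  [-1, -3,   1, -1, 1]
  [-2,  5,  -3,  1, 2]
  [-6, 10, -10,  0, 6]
J_1(0) ⊕ J_1(0) ⊕ J_1(2) ⊕ J_2(3)

The characteristic polynomial is
  det(x·I − A) = x^5 - 8*x^4 + 21*x^3 - 18*x^2 = x^2*(x - 3)^2*(x - 2)

Eigenvalues and multiplicities (the geometric multiplicity of λ is n − rank(A − λI), which equals the number of Jordan blocks for λ):
  λ = 0: algebraic multiplicity = 2, geometric multiplicity = 2
  λ = 2: algebraic multiplicity = 1, geometric multiplicity = 1
  λ = 3: algebraic multiplicity = 2, geometric multiplicity = 1

Determining the block sizes for each eigenvalue:
  λ = 0: gm = am = 2, so every block has size 1 → block sizes [1, 1]
  λ = 2: one block (gm = 1), so the single block has size am = 1 → block sizes [1]
  λ = 3: one block (gm = 1), so the single block has size am = 2 → block sizes [2]

Assembling the blocks gives a Jordan form
J =
  [0, 0, 0, 0, 0]
  [0, 0, 0, 0, 0]
  [0, 0, 2, 0, 0]
  [0, 0, 0, 3, 1]
  [0, 0, 0, 0, 3]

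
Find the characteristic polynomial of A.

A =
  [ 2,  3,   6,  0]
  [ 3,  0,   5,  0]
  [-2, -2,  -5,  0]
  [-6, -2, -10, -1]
x^4 + 4*x^3 + 6*x^2 + 4*x + 1

Expanding det(x·I − A) (e.g. by cofactor expansion or by noting that A is similar to its Jordan form J, which has the same characteristic polynomial as A) gives
  χ_A(x) = x^4 + 4*x^3 + 6*x^2 + 4*x + 1
which factors as (x + 1)^4. The eigenvalues (with algebraic multiplicities) are λ = -1 with multiplicity 4.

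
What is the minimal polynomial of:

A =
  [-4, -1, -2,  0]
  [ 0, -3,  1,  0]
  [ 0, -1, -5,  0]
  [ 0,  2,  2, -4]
x^3 + 12*x^2 + 48*x + 64

The characteristic polynomial is χ_A(x) = (x + 4)^4, so the eigenvalues are known. The minimal polynomial is
  m_A(x) = Π_λ (x − λ)^{k_λ}
where k_λ is the size of the *largest* Jordan block for λ (equivalently, the smallest k with (A − λI)^k v = 0 for every generalised eigenvector v of λ).

  λ = -4: largest Jordan block has size 3, contributing (x + 4)^3

So m_A(x) = (x + 4)^3 = x^3 + 12*x^2 + 48*x + 64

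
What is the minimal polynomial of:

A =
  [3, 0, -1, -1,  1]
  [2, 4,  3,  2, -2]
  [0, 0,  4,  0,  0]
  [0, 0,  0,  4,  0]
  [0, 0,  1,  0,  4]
x^3 - 11*x^2 + 40*x - 48

The characteristic polynomial is χ_A(x) = (x - 4)^4*(x - 3), so the eigenvalues are known. The minimal polynomial is
  m_A(x) = Π_λ (x − λ)^{k_λ}
where k_λ is the size of the *largest* Jordan block for λ (equivalently, the smallest k with (A − λI)^k v = 0 for every generalised eigenvector v of λ).

  λ = 3: largest Jordan block has size 1, contributing (x − 3)
  λ = 4: largest Jordan block has size 2, contributing (x − 4)^2

So m_A(x) = (x - 4)^2*(x - 3) = x^3 - 11*x^2 + 40*x - 48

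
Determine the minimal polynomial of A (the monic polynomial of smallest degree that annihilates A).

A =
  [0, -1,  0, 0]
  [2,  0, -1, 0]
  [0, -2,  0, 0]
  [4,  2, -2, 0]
x^3

The characteristic polynomial is χ_A(x) = x^4, so the eigenvalues are known. The minimal polynomial is
  m_A(x) = Π_λ (x − λ)^{k_λ}
where k_λ is the size of the *largest* Jordan block for λ (equivalently, the smallest k with (A − λI)^k v = 0 for every generalised eigenvector v of λ).

  λ = 0: largest Jordan block has size 3, contributing (x − 0)^3

So m_A(x) = x^3 = x^3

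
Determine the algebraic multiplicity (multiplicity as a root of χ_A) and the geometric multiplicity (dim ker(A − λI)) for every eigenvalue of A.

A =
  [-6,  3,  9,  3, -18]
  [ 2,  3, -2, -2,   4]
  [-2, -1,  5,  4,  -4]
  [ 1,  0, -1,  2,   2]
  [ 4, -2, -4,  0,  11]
λ = 3: alg = 5, geom = 3

Step 1 — factor the characteristic polynomial to read off the algebraic multiplicities:
  χ_A(x) = (x - 3)^5

Step 2 — compute geometric multiplicities via the rank-nullity identity g(λ) = n − rank(A − λI):
  rank(A − (3)·I) = 2, so dim ker(A − (3)·I) = n − 2 = 3

Summary:
  λ = 3: algebraic multiplicity = 5, geometric multiplicity = 3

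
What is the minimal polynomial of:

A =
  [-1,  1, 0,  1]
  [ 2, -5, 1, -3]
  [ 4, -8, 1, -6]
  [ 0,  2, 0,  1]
x^3 + 3*x^2 + 3*x + 1

The characteristic polynomial is χ_A(x) = (x + 1)^4, so the eigenvalues are known. The minimal polynomial is
  m_A(x) = Π_λ (x − λ)^{k_λ}
where k_λ is the size of the *largest* Jordan block for λ (equivalently, the smallest k with (A − λI)^k v = 0 for every generalised eigenvector v of λ).

  λ = -1: largest Jordan block has size 3, contributing (x + 1)^3

So m_A(x) = (x + 1)^3 = x^3 + 3*x^2 + 3*x + 1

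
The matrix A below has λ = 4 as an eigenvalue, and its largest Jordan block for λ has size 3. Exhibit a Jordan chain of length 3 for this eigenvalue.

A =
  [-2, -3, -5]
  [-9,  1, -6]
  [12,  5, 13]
A Jordan chain for λ = 4 of length 3:
v_1 = (3, 9, -9)ᵀ
v_2 = (-6, -9, 12)ᵀ
v_3 = (1, 0, 0)ᵀ

Let N = A − (4)·I. We want v_3 with N^3 v_3 = 0 but N^2 v_3 ≠ 0; then v_{j-1} := N · v_j for j = 3, …, 2.

Pick v_3 = (1, 0, 0)ᵀ.
Then v_2 = N · v_3 = (-6, -9, 12)ᵀ.
Then v_1 = N · v_2 = (3, 9, -9)ᵀ.

Sanity check: (A − (4)·I) v_1 = (0, 0, 0)ᵀ = 0. ✓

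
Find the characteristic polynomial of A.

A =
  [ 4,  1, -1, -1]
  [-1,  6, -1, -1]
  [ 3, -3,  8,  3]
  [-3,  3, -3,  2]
x^4 - 20*x^3 + 150*x^2 - 500*x + 625

Expanding det(x·I − A) (e.g. by cofactor expansion or by noting that A is similar to its Jordan form J, which has the same characteristic polynomial as A) gives
  χ_A(x) = x^4 - 20*x^3 + 150*x^2 - 500*x + 625
which factors as (x - 5)^4. The eigenvalues (with algebraic multiplicities) are λ = 5 with multiplicity 4.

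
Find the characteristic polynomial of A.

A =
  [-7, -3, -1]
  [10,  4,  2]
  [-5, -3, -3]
x^3 + 6*x^2 + 12*x + 8

Expanding det(x·I − A) (e.g. by cofactor expansion or by noting that A is similar to its Jordan form J, which has the same characteristic polynomial as A) gives
  χ_A(x) = x^3 + 6*x^2 + 12*x + 8
which factors as (x + 2)^3. The eigenvalues (with algebraic multiplicities) are λ = -2 with multiplicity 3.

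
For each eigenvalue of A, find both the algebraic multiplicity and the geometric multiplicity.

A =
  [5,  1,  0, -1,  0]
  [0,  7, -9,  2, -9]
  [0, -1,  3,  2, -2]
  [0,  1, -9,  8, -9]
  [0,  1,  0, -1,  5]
λ = 5: alg = 2, geom = 2; λ = 6: alg = 3, geom = 1

Step 1 — factor the characteristic polynomial to read off the algebraic multiplicities:
  χ_A(x) = (x - 6)^3*(x - 5)^2

Step 2 — compute geometric multiplicities via the rank-nullity identity g(λ) = n − rank(A − λI):
  rank(A − (5)·I) = 3, so dim ker(A − (5)·I) = n − 3 = 2
  rank(A − (6)·I) = 4, so dim ker(A − (6)·I) = n − 4 = 1

Summary:
  λ = 5: algebraic multiplicity = 2, geometric multiplicity = 2
  λ = 6: algebraic multiplicity = 3, geometric multiplicity = 1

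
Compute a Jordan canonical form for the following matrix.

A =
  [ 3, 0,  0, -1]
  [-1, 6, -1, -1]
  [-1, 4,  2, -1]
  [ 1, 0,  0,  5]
J_3(4) ⊕ J_1(4)

The characteristic polynomial is
  det(x·I − A) = x^4 - 16*x^3 + 96*x^2 - 256*x + 256 = (x - 4)^4

Eigenvalues and multiplicities (the geometric multiplicity of λ is n − rank(A − λI), which equals the number of Jordan blocks for λ):
  λ = 4: algebraic multiplicity = 4, geometric multiplicity = 2

Determining the block sizes for each eigenvalue:
  λ = 4: with am = 4 and gm = 2, the partition is not yet determined (e.g. several partitions of 4 into 2 parts exist). Let N = A − (4)·I. Computing rank(N^1) = 2, rank(N^2) = 1, rank(N^3) = 0; the number of blocks of size ≥ j is rank(N^{j−1}) − rank(N^j), giving [2, 1, 1]. So we have 1 block(s) of size 3, 1 block(s) of size 1 → block sizes [3, 1]

Assembling the blocks gives a Jordan form
J =
  [4, 1, 0, 0]
  [0, 4, 1, 0]
  [0, 0, 4, 0]
  [0, 0, 0, 4]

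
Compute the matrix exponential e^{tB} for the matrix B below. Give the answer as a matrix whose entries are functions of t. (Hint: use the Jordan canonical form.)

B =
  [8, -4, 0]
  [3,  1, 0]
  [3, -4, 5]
e^{tB} =
  [4*exp(5*t) - 3*exp(4*t), -4*exp(5*t) + 4*exp(4*t), 0]
  [3*exp(5*t) - 3*exp(4*t), -3*exp(5*t) + 4*exp(4*t), 0]
  [3*exp(5*t) - 3*exp(4*t), -4*exp(5*t) + 4*exp(4*t), exp(5*t)]

Strategy: write B = P · J · P⁻¹ where J is a Jordan canonical form, so e^{tB} = P · e^{tJ} · P⁻¹, and e^{tJ} can be computed block-by-block.

B has Jordan form
J =
  [4, 0, 0]
  [0, 5, 0]
  [0, 0, 5]
(up to reordering of blocks).

Per-block formulas:
  For a 1×1 block at λ = 4: exp(t · [4]) = [e^(4t)].
  For a 1×1 block at λ = 5: exp(t · [5]) = [e^(5t)].

After assembling e^{tJ} and conjugating by P, we get:

e^{tB} =
  [4*exp(5*t) - 3*exp(4*t), -4*exp(5*t) + 4*exp(4*t), 0]
  [3*exp(5*t) - 3*exp(4*t), -3*exp(5*t) + 4*exp(4*t), 0]
  [3*exp(5*t) - 3*exp(4*t), -4*exp(5*t) + 4*exp(4*t), exp(5*t)]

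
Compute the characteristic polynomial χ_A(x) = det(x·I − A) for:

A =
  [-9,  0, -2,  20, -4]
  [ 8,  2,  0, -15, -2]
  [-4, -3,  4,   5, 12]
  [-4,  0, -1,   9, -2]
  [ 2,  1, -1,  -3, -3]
x^5 - 3*x^4 + 2*x^3 + 2*x^2 - 3*x + 1

Expanding det(x·I − A) (e.g. by cofactor expansion or by noting that A is similar to its Jordan form J, which has the same characteristic polynomial as A) gives
  χ_A(x) = x^5 - 3*x^4 + 2*x^3 + 2*x^2 - 3*x + 1
which factors as (x - 1)^4*(x + 1). The eigenvalues (with algebraic multiplicities) are λ = -1 with multiplicity 1, λ = 1 with multiplicity 4.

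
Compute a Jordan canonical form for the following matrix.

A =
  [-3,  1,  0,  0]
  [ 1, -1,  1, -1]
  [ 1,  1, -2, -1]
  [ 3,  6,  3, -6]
J_3(-3) ⊕ J_1(-3)

The characteristic polynomial is
  det(x·I − A) = x^4 + 12*x^3 + 54*x^2 + 108*x + 81 = (x + 3)^4

Eigenvalues and multiplicities (the geometric multiplicity of λ is n − rank(A − λI), which equals the number of Jordan blocks for λ):
  λ = -3: algebraic multiplicity = 4, geometric multiplicity = 2

Determining the block sizes for each eigenvalue:
  λ = -3: with am = 4 and gm = 2, the partition is not yet determined (e.g. several partitions of 4 into 2 parts exist). Let N = A − (-3)·I. Computing rank(N^1) = 2, rank(N^2) = 1, rank(N^3) = 0; the number of blocks of size ≥ j is rank(N^{j−1}) − rank(N^j), giving [2, 1, 1]. So we have 1 block(s) of size 3, 1 block(s) of size 1 → block sizes [3, 1]

Assembling the blocks gives a Jordan form
J =
  [-3,  1,  0,  0]
  [ 0, -3,  1,  0]
  [ 0,  0, -3,  0]
  [ 0,  0,  0, -3]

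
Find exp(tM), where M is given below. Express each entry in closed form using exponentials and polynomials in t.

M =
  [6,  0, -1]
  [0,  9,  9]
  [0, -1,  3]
e^{tM} =
  [exp(6*t), t^2*exp(6*t)/2, 3*t^2*exp(6*t)/2 - t*exp(6*t)]
  [0, 3*t*exp(6*t) + exp(6*t), 9*t*exp(6*t)]
  [0, -t*exp(6*t), -3*t*exp(6*t) + exp(6*t)]

Strategy: write M = P · J · P⁻¹ where J is a Jordan canonical form, so e^{tM} = P · e^{tJ} · P⁻¹, and e^{tJ} can be computed block-by-block.

M has Jordan form
J =
  [6, 1, 0]
  [0, 6, 1]
  [0, 0, 6]
(up to reordering of blocks).

Per-block formulas:
  For a 3×3 Jordan block J_3(6): exp(t · J_3(6)) = e^(6t)·(I + t·N + (t^2/2)·N^2), where N is the 3×3 nilpotent shift.

After assembling e^{tJ} and conjugating by P, we get:

e^{tM} =
  [exp(6*t), t^2*exp(6*t)/2, 3*t^2*exp(6*t)/2 - t*exp(6*t)]
  [0, 3*t*exp(6*t) + exp(6*t), 9*t*exp(6*t)]
  [0, -t*exp(6*t), -3*t*exp(6*t) + exp(6*t)]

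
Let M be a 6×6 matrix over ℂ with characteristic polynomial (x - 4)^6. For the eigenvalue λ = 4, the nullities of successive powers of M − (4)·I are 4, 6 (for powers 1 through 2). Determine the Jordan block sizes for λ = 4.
Block sizes for λ = 4: [2, 2, 1, 1]

From the dimensions of kernels of powers, the number of Jordan blocks of size at least j is d_j − d_{j−1} where d_j = dim ker(N^j) (with d_0 = 0). Computing the differences gives [4, 2].
The number of blocks of size exactly k is (#blocks of size ≥ k) − (#blocks of size ≥ k + 1), so the partition is: 2 block(s) of size 1, 2 block(s) of size 2.
In nonincreasing order the block sizes are [2, 2, 1, 1].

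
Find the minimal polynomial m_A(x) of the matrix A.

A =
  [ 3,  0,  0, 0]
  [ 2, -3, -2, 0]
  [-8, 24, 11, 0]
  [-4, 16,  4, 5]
x^2 - 8*x + 15

The characteristic polynomial is χ_A(x) = (x - 5)^2*(x - 3)^2, so the eigenvalues are known. The minimal polynomial is
  m_A(x) = Π_λ (x − λ)^{k_λ}
where k_λ is the size of the *largest* Jordan block for λ (equivalently, the smallest k with (A − λI)^k v = 0 for every generalised eigenvector v of λ).

  λ = 3: largest Jordan block has size 1, contributing (x − 3)
  λ = 5: largest Jordan block has size 1, contributing (x − 5)

So m_A(x) = (x - 5)*(x - 3) = x^2 - 8*x + 15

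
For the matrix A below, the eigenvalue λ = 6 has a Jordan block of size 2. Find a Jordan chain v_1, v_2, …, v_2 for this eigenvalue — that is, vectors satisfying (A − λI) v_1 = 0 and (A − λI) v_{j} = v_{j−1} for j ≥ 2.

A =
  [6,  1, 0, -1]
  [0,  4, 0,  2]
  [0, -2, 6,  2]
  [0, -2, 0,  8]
A Jordan chain for λ = 6 of length 2:
v_1 = (1, -2, -2, -2)ᵀ
v_2 = (0, 1, 0, 0)ᵀ

Let N = A − (6)·I. We want v_2 with N^2 v_2 = 0 but N^1 v_2 ≠ 0; then v_{j-1} := N · v_j for j = 2, …, 2.

Pick v_2 = (0, 1, 0, 0)ᵀ.
Then v_1 = N · v_2 = (1, -2, -2, -2)ᵀ.

Sanity check: (A − (6)·I) v_1 = (0, 0, 0, 0)ᵀ = 0. ✓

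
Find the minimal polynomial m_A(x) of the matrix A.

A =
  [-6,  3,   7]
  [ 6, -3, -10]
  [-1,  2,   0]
x^3 + 9*x^2 + 27*x + 27

The characteristic polynomial is χ_A(x) = (x + 3)^3, so the eigenvalues are known. The minimal polynomial is
  m_A(x) = Π_λ (x − λ)^{k_λ}
where k_λ is the size of the *largest* Jordan block for λ (equivalently, the smallest k with (A − λI)^k v = 0 for every generalised eigenvector v of λ).

  λ = -3: largest Jordan block has size 3, contributing (x + 3)^3

So m_A(x) = (x + 3)^3 = x^3 + 9*x^2 + 27*x + 27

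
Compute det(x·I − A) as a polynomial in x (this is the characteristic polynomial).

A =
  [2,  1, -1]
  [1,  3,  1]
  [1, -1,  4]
x^3 - 9*x^2 + 27*x - 27

Expanding det(x·I − A) (e.g. by cofactor expansion or by noting that A is similar to its Jordan form J, which has the same characteristic polynomial as A) gives
  χ_A(x) = x^3 - 9*x^2 + 27*x - 27
which factors as (x - 3)^3. The eigenvalues (with algebraic multiplicities) are λ = 3 with multiplicity 3.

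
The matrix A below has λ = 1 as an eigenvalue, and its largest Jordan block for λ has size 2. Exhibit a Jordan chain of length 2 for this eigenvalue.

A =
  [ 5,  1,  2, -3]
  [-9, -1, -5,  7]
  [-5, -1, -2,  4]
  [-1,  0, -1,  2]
A Jordan chain for λ = 1 of length 2:
v_1 = (4, -9, -5, -1)ᵀ
v_2 = (1, 0, 0, 0)ᵀ

Let N = A − (1)·I. We want v_2 with N^2 v_2 = 0 but N^1 v_2 ≠ 0; then v_{j-1} := N · v_j for j = 2, …, 2.

Pick v_2 = (1, 0, 0, 0)ᵀ.
Then v_1 = N · v_2 = (4, -9, -5, -1)ᵀ.

Sanity check: (A − (1)·I) v_1 = (0, 0, 0, 0)ᵀ = 0. ✓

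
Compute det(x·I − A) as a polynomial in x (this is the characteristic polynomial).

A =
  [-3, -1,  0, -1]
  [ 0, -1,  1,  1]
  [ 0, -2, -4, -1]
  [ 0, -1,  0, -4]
x^4 + 12*x^3 + 54*x^2 + 108*x + 81

Expanding det(x·I − A) (e.g. by cofactor expansion or by noting that A is similar to its Jordan form J, which has the same characteristic polynomial as A) gives
  χ_A(x) = x^4 + 12*x^3 + 54*x^2 + 108*x + 81
which factors as (x + 3)^4. The eigenvalues (with algebraic multiplicities) are λ = -3 with multiplicity 4.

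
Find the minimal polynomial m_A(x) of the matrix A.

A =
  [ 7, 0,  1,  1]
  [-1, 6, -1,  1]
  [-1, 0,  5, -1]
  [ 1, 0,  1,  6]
x^3 - 18*x^2 + 108*x - 216

The characteristic polynomial is χ_A(x) = (x - 6)^4, so the eigenvalues are known. The minimal polynomial is
  m_A(x) = Π_λ (x − λ)^{k_λ}
where k_λ is the size of the *largest* Jordan block for λ (equivalently, the smallest k with (A − λI)^k v = 0 for every generalised eigenvector v of λ).

  λ = 6: largest Jordan block has size 3, contributing (x − 6)^3

So m_A(x) = (x - 6)^3 = x^3 - 18*x^2 + 108*x - 216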